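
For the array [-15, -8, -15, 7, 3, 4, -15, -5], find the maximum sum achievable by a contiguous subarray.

Using Kadane's algorithm on [-15, -8, -15, 7, 3, 4, -15, -5]:

Scanning through the array:
Position 1 (value -8): max_ending_here = -8, max_so_far = -8
Position 2 (value -15): max_ending_here = -15, max_so_far = -8
Position 3 (value 7): max_ending_here = 7, max_so_far = 7
Position 4 (value 3): max_ending_here = 10, max_so_far = 10
Position 5 (value 4): max_ending_here = 14, max_so_far = 14
Position 6 (value -15): max_ending_here = -1, max_so_far = 14
Position 7 (value -5): max_ending_here = -5, max_so_far = 14

Maximum subarray: [7, 3, 4]
Maximum sum: 14

The maximum subarray is [7, 3, 4] with sum 14. This subarray runs from index 3 to index 5.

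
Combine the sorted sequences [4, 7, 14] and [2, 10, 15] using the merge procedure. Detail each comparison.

Merging process:

Compare 4 vs 2: take 2 from right. Merged: [2]
Compare 4 vs 10: take 4 from left. Merged: [2, 4]
Compare 7 vs 10: take 7 from left. Merged: [2, 4, 7]
Compare 14 vs 10: take 10 from right. Merged: [2, 4, 7, 10]
Compare 14 vs 15: take 14 from left. Merged: [2, 4, 7, 10, 14]
Append remaining from right: [15]. Merged: [2, 4, 7, 10, 14, 15]

Final merged array: [2, 4, 7, 10, 14, 15]
Total comparisons: 5

The merged array is [2, 4, 7, 10, 14, 15], requiring 5 comparisons. The merge step runs in O(n) time where n is the total number of elements.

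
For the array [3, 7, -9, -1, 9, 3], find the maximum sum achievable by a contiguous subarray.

Using Kadane's algorithm on [3, 7, -9, -1, 9, 3]:

Scanning through the array:
Position 1 (value 7): max_ending_here = 10, max_so_far = 10
Position 2 (value -9): max_ending_here = 1, max_so_far = 10
Position 3 (value -1): max_ending_here = 0, max_so_far = 10
Position 4 (value 9): max_ending_here = 9, max_so_far = 10
Position 5 (value 3): max_ending_here = 12, max_so_far = 12

Maximum subarray: [3, 7, -9, -1, 9, 3]
Maximum sum: 12

The maximum subarray is [3, 7, -9, -1, 9, 3] with sum 12. This subarray runs from index 0 to index 5.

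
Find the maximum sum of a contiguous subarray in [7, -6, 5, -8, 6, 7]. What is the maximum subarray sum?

Using Kadane's algorithm on [7, -6, 5, -8, 6, 7]:

Scanning through the array:
Position 1 (value -6): max_ending_here = 1, max_so_far = 7
Position 2 (value 5): max_ending_here = 6, max_so_far = 7
Position 3 (value -8): max_ending_here = -2, max_so_far = 7
Position 4 (value 6): max_ending_here = 6, max_so_far = 7
Position 5 (value 7): max_ending_here = 13, max_so_far = 13

Maximum subarray: [6, 7]
Maximum sum: 13

The maximum subarray is [6, 7] with sum 13. This subarray runs from index 4 to index 5.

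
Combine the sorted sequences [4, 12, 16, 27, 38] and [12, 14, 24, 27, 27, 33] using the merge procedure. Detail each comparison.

Merging process:

Compare 4 vs 12: take 4 from left. Merged: [4]
Compare 12 vs 12: take 12 from left. Merged: [4, 12]
Compare 16 vs 12: take 12 from right. Merged: [4, 12, 12]
Compare 16 vs 14: take 14 from right. Merged: [4, 12, 12, 14]
Compare 16 vs 24: take 16 from left. Merged: [4, 12, 12, 14, 16]
Compare 27 vs 24: take 24 from right. Merged: [4, 12, 12, 14, 16, 24]
Compare 27 vs 27: take 27 from left. Merged: [4, 12, 12, 14, 16, 24, 27]
Compare 38 vs 27: take 27 from right. Merged: [4, 12, 12, 14, 16, 24, 27, 27]
Compare 38 vs 27: take 27 from right. Merged: [4, 12, 12, 14, 16, 24, 27, 27, 27]
Compare 38 vs 33: take 33 from right. Merged: [4, 12, 12, 14, 16, 24, 27, 27, 27, 33]
Append remaining from left: [38]. Merged: [4, 12, 12, 14, 16, 24, 27, 27, 27, 33, 38]

Final merged array: [4, 12, 12, 14, 16, 24, 27, 27, 27, 33, 38]
Total comparisons: 10

The merged array is [4, 12, 12, 14, 16, 24, 27, 27, 27, 33, 38], requiring 10 comparisons. The merge step runs in O(n) time where n is the total number of elements.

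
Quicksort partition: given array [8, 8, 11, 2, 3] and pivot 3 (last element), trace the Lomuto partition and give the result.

Lomuto partition with pivot = 3:

Initial array: [8, 8, 11, 2, 3]

arr[0]=8 > 3: no swap
arr[1]=8 > 3: no swap
arr[2]=11 > 3: no swap
arr[3]=2 <= 3: swap with position 0, array becomes [2, 8, 11, 8, 3]

Place pivot at position 1: [2, 3, 11, 8, 8]
Pivot position: 1

After partitioning with pivot 3, the array becomes [2, 3, 11, 8, 8]. The pivot is placed at index 1. All elements to the left of the pivot are <= 3, and all elements to the right are > 3.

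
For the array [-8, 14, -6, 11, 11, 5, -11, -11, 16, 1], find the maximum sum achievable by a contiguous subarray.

Using Kadane's algorithm on [-8, 14, -6, 11, 11, 5, -11, -11, 16, 1]:

Scanning through the array:
Position 1 (value 14): max_ending_here = 14, max_so_far = 14
Position 2 (value -6): max_ending_here = 8, max_so_far = 14
Position 3 (value 11): max_ending_here = 19, max_so_far = 19
Position 4 (value 11): max_ending_here = 30, max_so_far = 30
Position 5 (value 5): max_ending_here = 35, max_so_far = 35
Position 6 (value -11): max_ending_here = 24, max_so_far = 35
Position 7 (value -11): max_ending_here = 13, max_so_far = 35
Position 8 (value 16): max_ending_here = 29, max_so_far = 35
Position 9 (value 1): max_ending_here = 30, max_so_far = 35

Maximum subarray: [14, -6, 11, 11, 5]
Maximum sum: 35

The maximum subarray is [14, -6, 11, 11, 5] with sum 35. This subarray runs from index 1 to index 5.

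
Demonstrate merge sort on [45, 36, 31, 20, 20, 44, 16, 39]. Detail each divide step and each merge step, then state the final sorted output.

Merge sort trace:

Split: [45, 36, 31, 20, 20, 44, 16, 39] -> [45, 36, 31, 20] and [20, 44, 16, 39]
  Split: [45, 36, 31, 20] -> [45, 36] and [31, 20]
    Split: [45, 36] -> [45] and [36]
    Merge: [45] + [36] -> [36, 45]
    Split: [31, 20] -> [31] and [20]
    Merge: [31] + [20] -> [20, 31]
  Merge: [36, 45] + [20, 31] -> [20, 31, 36, 45]
  Split: [20, 44, 16, 39] -> [20, 44] and [16, 39]
    Split: [20, 44] -> [20] and [44]
    Merge: [20] + [44] -> [20, 44]
    Split: [16, 39] -> [16] and [39]
    Merge: [16] + [39] -> [16, 39]
  Merge: [20, 44] + [16, 39] -> [16, 20, 39, 44]
Merge: [20, 31, 36, 45] + [16, 20, 39, 44] -> [16, 20, 20, 31, 36, 39, 44, 45]

Final sorted array: [16, 20, 20, 31, 36, 39, 44, 45]

The merge sort proceeds by recursively splitting the array and merging sorted halves.
After all merges, the sorted array is [16, 20, 20, 31, 36, 39, 44, 45].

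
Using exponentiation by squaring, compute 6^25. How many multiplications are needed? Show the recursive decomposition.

Computing 6^25 by squaring (build up from 6^1; each line after the first costs one multiplication):

6^1 = 6
6^2 = (6^1)^2 = 6^2 = 36
6^3 = 6 * 6^2 = 6 * 36 = 216
6^6 = (6^3)^2 = 216^2 = 46656
6^12 = (6^6)^2 = 46656^2 = 2176782336
6^24 = (6^12)^2 = 2176782336^2 = 4738381338321616896
6^25 = 6 * 6^24 = 6 * 4738381338321616896 = 28430288029929701376

Result: 28430288029929701376
Multiplications needed: 6 (6 lines after 6^1)

6^25 = 28430288029929701376. Using exponentiation by squaring, this requires 6 multiplications. The key idea: if the exponent is even, square the half-power; if odd, multiply by the base once.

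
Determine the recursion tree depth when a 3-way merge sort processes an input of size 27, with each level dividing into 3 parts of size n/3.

For divide and conquer with division factor 3:

Problem sizes at each level:
Level 0: 27
Level 1: 9
Level 2: 3
Level 3: 1

The root is level 0 and the size-1 base case is level 3 (the tree spans levels 0 through 3, i.e. 4 levels counting the root), so the depth is the number of divisions: log_3(27) = 3

The recursion tree depth is log_3(27) = 3. At each level, the problem size is divided by 3, so it takes 3 divisions to reduce to a base case of size 1. The algorithm makes 3 recursive calls at each level.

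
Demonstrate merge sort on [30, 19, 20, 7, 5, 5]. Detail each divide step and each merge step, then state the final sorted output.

Merge sort trace:

Split: [30, 19, 20, 7, 5, 5] -> [30, 19, 20] and [7, 5, 5]
  Split: [30, 19, 20] -> [30] and [19, 20]
    Split: [19, 20] -> [19] and [20]
    Merge: [19] + [20] -> [19, 20]
  Merge: [30] + [19, 20] -> [19, 20, 30]
  Split: [7, 5, 5] -> [7] and [5, 5]
    Split: [5, 5] -> [5] and [5]
    Merge: [5] + [5] -> [5, 5]
  Merge: [7] + [5, 5] -> [5, 5, 7]
Merge: [19, 20, 30] + [5, 5, 7] -> [5, 5, 7, 19, 20, 30]

Final sorted array: [5, 5, 7, 19, 20, 30]

The merge sort proceeds by recursively splitting the array and merging sorted halves.
After all merges, the sorted array is [5, 5, 7, 19, 20, 30].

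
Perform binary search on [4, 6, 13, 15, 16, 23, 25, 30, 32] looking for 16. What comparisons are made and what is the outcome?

Binary search for 16 in [4, 6, 13, 15, 16, 23, 25, 30, 32]:

lo=0, hi=8, mid=4, arr[mid]=16 -> Found target at index 4!

Binary search finds 16 at index 4 after 1 comparisons. The search repeatedly halves the search space by comparing with the middle element.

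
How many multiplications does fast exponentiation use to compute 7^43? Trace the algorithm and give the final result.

Computing 7^43 by squaring (build up from 7^1; each line after the first costs one multiplication):

7^1 = 7
7^2 = (7^1)^2 = 7^2 = 49
7^4 = (7^2)^2 = 49^2 = 2401
7^5 = 7 * 7^4 = 7 * 2401 = 16807
7^10 = (7^5)^2 = 16807^2 = 282475249
7^20 = (7^10)^2 = 282475249^2 = 79792266297612001
7^21 = 7 * 7^20 = 7 * 79792266297612001 = 558545864083284007
7^42 = (7^21)^2 = 558545864083284007^2 = 311973482284542371301330321821976049
7^43 = 7 * 7^42 = 7 * 311973482284542371301330321821976049 = 2183814375991796599109312252753832343

Result: 2183814375991796599109312252753832343
Multiplications needed: 8 (8 lines after 7^1)

7^43 = 2183814375991796599109312252753832343. Using exponentiation by squaring, this requires 8 multiplications. The key idea: if the exponent is even, square the half-power; if odd, multiply by the base once.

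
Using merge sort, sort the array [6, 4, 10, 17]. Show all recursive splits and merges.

Merge sort trace:

Split: [6, 4, 10, 17] -> [6, 4] and [10, 17]
  Split: [6, 4] -> [6] and [4]
  Merge: [6] + [4] -> [4, 6]
  Split: [10, 17] -> [10] and [17]
  Merge: [10] + [17] -> [10, 17]
Merge: [4, 6] + [10, 17] -> [4, 6, 10, 17]

Final sorted array: [4, 6, 10, 17]

The merge sort proceeds by recursively splitting the array and merging sorted halves.
After all merges, the sorted array is [4, 6, 10, 17].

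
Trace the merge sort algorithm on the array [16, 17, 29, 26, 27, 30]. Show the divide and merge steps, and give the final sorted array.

Merge sort trace:

Split: [16, 17, 29, 26, 27, 30] -> [16, 17, 29] and [26, 27, 30]
  Split: [16, 17, 29] -> [16] and [17, 29]
    Split: [17, 29] -> [17] and [29]
    Merge: [17] + [29] -> [17, 29]
  Merge: [16] + [17, 29] -> [16, 17, 29]
  Split: [26, 27, 30] -> [26] and [27, 30]
    Split: [27, 30] -> [27] and [30]
    Merge: [27] + [30] -> [27, 30]
  Merge: [26] + [27, 30] -> [26, 27, 30]
Merge: [16, 17, 29] + [26, 27, 30] -> [16, 17, 26, 27, 29, 30]

Final sorted array: [16, 17, 26, 27, 29, 30]

The merge sort proceeds by recursively splitting the array and merging sorted halves.
After all merges, the sorted array is [16, 17, 26, 27, 29, 30].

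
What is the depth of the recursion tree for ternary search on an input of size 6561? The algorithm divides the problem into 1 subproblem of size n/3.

For divide and conquer with division factor 3:

Problem sizes at each level:
Level 0: 6561
Level 1: 2187
Level 2: 729
Level 3: 243
Level 4: 81
Level 5: 27
Level 6: 9
Level 7: 3
Level 8: 1

The root is level 0 and the size-1 base case is level 8 (the tree spans levels 0 through 8, i.e. 9 levels counting the root), so the depth is the number of divisions: log_3(6561) = 8

The recursion tree depth is log_3(6561) = 8. At each level, the problem size is divided by 3, so it takes 8 divisions to reduce to a base case of size 1. The algorithm makes 1 recursive call at each level.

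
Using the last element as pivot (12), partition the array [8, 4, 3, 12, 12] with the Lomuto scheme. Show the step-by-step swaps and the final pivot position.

Lomuto partition with pivot = 12:

Initial array: [8, 4, 3, 12, 12]

arr[0]=8 <= 12: swap with position 0, array becomes [8, 4, 3, 12, 12]
arr[1]=4 <= 12: swap with position 1, array becomes [8, 4, 3, 12, 12]
arr[2]=3 <= 12: swap with position 2, array becomes [8, 4, 3, 12, 12]
arr[3]=12 <= 12: swap with position 3, array becomes [8, 4, 3, 12, 12]

Place pivot at position 4: [8, 4, 3, 12, 12]
Pivot position: 4

After partitioning with pivot 12, the array becomes [8, 4, 3, 12, 12]. The pivot is placed at index 4. All elements to the left of the pivot are <= 12, and all elements to the right are > 12.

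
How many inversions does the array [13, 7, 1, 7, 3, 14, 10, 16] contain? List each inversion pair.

Finding inversions in [13, 7, 1, 7, 3, 14, 10, 16]:

(0, 1): arr[0]=13 > arr[1]=7
(0, 2): arr[0]=13 > arr[2]=1
(0, 3): arr[0]=13 > arr[3]=7
(0, 4): arr[0]=13 > arr[4]=3
(0, 6): arr[0]=13 > arr[6]=10
(1, 2): arr[1]=7 > arr[2]=1
(1, 4): arr[1]=7 > arr[4]=3
(3, 4): arr[3]=7 > arr[4]=3
(5, 6): arr[5]=14 > arr[6]=10

Total inversions: 9

The array has 9 inversion(s): (0,1), (0,2), (0,3), (0,4), (0,6), (1,2), (1,4), (3,4), (5,6). Each pair (i,j) satisfies i < j and arr[i] > arr[j].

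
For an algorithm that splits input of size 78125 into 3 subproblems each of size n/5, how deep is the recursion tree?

For divide and conquer with division factor 5:

Problem sizes at each level:
Level 0: 78125
Level 1: 15625
Level 2: 3125
Level 3: 625
Level 4: 125
Level 5: 25
Level 6: 5
Level 7: 1

The root is level 0 and the size-1 base case is level 7 (the tree spans levels 0 through 7, i.e. 8 levels counting the root), so the depth is the number of divisions: log_5(78125) = 7

The recursion tree depth is log_5(78125) = 7. At each level, the problem size is divided by 5, so it takes 7 divisions to reduce to a base case of size 1. The algorithm makes 3 recursive calls at each level.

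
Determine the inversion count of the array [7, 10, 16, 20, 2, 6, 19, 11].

Finding inversions in [7, 10, 16, 20, 2, 6, 19, 11]:

(0, 4): arr[0]=7 > arr[4]=2
(0, 5): arr[0]=7 > arr[5]=6
(1, 4): arr[1]=10 > arr[4]=2
(1, 5): arr[1]=10 > arr[5]=6
(2, 4): arr[2]=16 > arr[4]=2
(2, 5): arr[2]=16 > arr[5]=6
(2, 7): arr[2]=16 > arr[7]=11
(3, 4): arr[3]=20 > arr[4]=2
(3, 5): arr[3]=20 > arr[5]=6
(3, 6): arr[3]=20 > arr[6]=19
(3, 7): arr[3]=20 > arr[7]=11
(6, 7): arr[6]=19 > arr[7]=11

Total inversions: 12

The array has 12 inversion(s): (0,4), (0,5), (1,4), (1,5), (2,4), (2,5), (2,7), (3,4), (3,5), (3,6), (3,7), (6,7). Each pair (i,j) satisfies i < j and arr[i] > arr[j].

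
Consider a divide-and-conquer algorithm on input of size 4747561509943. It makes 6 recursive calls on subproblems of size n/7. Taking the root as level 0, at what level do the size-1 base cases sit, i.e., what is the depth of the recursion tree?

For divide and conquer with division factor 7:

Problem sizes at each level:
Level 0: 4747561509943
Level 1: 678223072849
Level 2: 96889010407
Level 3: 13841287201
Level 4: 1977326743
Level 5: 282475249
Level 6: 40353607
Level 7: 5764801
Level 8: 823543
Level 9: 117649
Level 10: 16807
Level 11: 2401
Level 12: 343
Level 13: 49
Level 14: 7
Level 15: 1

The root is level 0 and the size-1 base case is level 15 (the tree spans levels 0 through 15, i.e. 16 levels counting the root), so the depth is the number of divisions: log_7(4747561509943) = 15

The recursion tree depth is log_7(4747561509943) = 15. At each level, the problem size is divided by 7, so it takes 15 divisions to reduce to a base case of size 1. The algorithm makes 6 recursive calls at each level.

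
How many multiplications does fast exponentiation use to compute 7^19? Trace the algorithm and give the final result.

Computing 7^19 by squaring (build up from 7^1; each line after the first costs one multiplication):

7^1 = 7
7^2 = (7^1)^2 = 7^2 = 49
7^4 = (7^2)^2 = 49^2 = 2401
7^8 = (7^4)^2 = 2401^2 = 5764801
7^9 = 7 * 7^8 = 7 * 5764801 = 40353607
7^18 = (7^9)^2 = 40353607^2 = 1628413597910449
7^19 = 7 * 7^18 = 7 * 1628413597910449 = 11398895185373143

Result: 11398895185373143
Multiplications needed: 6 (6 lines after 7^1)

7^19 = 11398895185373143. Using exponentiation by squaring, this requires 6 multiplications. The key idea: if the exponent is even, square the half-power; if odd, multiply by the base once.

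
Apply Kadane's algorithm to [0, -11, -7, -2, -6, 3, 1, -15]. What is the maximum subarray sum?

Using Kadane's algorithm on [0, -11, -7, -2, -6, 3, 1, -15]:

Scanning through the array:
Position 1 (value -11): max_ending_here = -11, max_so_far = 0
Position 2 (value -7): max_ending_here = -7, max_so_far = 0
Position 3 (value -2): max_ending_here = -2, max_so_far = 0
Position 4 (value -6): max_ending_here = -6, max_so_far = 0
Position 5 (value 3): max_ending_here = 3, max_so_far = 3
Position 6 (value 1): max_ending_here = 4, max_so_far = 4
Position 7 (value -15): max_ending_here = -11, max_so_far = 4

Maximum subarray: [3, 1]
Maximum sum: 4

The maximum subarray is [3, 1] with sum 4. This subarray runs from index 5 to index 6.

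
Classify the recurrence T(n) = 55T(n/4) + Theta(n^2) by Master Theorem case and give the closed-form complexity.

Master Theorem for T(n) = 55T(n/4) + O(n^2):

a = 55, b = 4, c = 2
log_b(a) = log_4(55) = 2.8907

Case 1: c = 2 < log_4(55) = 2.8907
T(n) = O(n^(log_4 55))

For T(n) = 55T(n/4) + O(n^2): log_4(55) = 2.8907. This is Case 1 of the Master Theorem (c < log_b(a), work dominated by leaves), giving O(n^(log_4 55)).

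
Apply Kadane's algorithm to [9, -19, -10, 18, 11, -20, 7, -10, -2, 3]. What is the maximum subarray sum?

Using Kadane's algorithm on [9, -19, -10, 18, 11, -20, 7, -10, -2, 3]:

Scanning through the array:
Position 1 (value -19): max_ending_here = -10, max_so_far = 9
Position 2 (value -10): max_ending_here = -10, max_so_far = 9
Position 3 (value 18): max_ending_here = 18, max_so_far = 18
Position 4 (value 11): max_ending_here = 29, max_so_far = 29
Position 5 (value -20): max_ending_here = 9, max_so_far = 29
Position 6 (value 7): max_ending_here = 16, max_so_far = 29
Position 7 (value -10): max_ending_here = 6, max_so_far = 29
Position 8 (value -2): max_ending_here = 4, max_so_far = 29
Position 9 (value 3): max_ending_here = 7, max_so_far = 29

Maximum subarray: [18, 11]
Maximum sum: 29

The maximum subarray is [18, 11] with sum 29. This subarray runs from index 3 to index 4.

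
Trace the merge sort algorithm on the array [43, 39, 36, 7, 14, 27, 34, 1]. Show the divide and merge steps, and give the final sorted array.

Merge sort trace:

Split: [43, 39, 36, 7, 14, 27, 34, 1] -> [43, 39, 36, 7] and [14, 27, 34, 1]
  Split: [43, 39, 36, 7] -> [43, 39] and [36, 7]
    Split: [43, 39] -> [43] and [39]
    Merge: [43] + [39] -> [39, 43]
    Split: [36, 7] -> [36] and [7]
    Merge: [36] + [7] -> [7, 36]
  Merge: [39, 43] + [7, 36] -> [7, 36, 39, 43]
  Split: [14, 27, 34, 1] -> [14, 27] and [34, 1]
    Split: [14, 27] -> [14] and [27]
    Merge: [14] + [27] -> [14, 27]
    Split: [34, 1] -> [34] and [1]
    Merge: [34] + [1] -> [1, 34]
  Merge: [14, 27] + [1, 34] -> [1, 14, 27, 34]
Merge: [7, 36, 39, 43] + [1, 14, 27, 34] -> [1, 7, 14, 27, 34, 36, 39, 43]

Final sorted array: [1, 7, 14, 27, 34, 36, 39, 43]

The merge sort proceeds by recursively splitting the array and merging sorted halves.
After all merges, the sorted array is [1, 7, 14, 27, 34, 36, 39, 43].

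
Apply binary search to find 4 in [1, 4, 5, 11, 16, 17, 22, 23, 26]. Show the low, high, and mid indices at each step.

Binary search for 4 in [1, 4, 5, 11, 16, 17, 22, 23, 26]:

lo=0, hi=8, mid=4, arr[mid]=16 -> 16 > 4, search left half
lo=0, hi=3, mid=1, arr[mid]=4 -> Found target at index 1!

Binary search finds 4 at index 1 after 2 comparisons. The search repeatedly halves the search space by comparing with the middle element.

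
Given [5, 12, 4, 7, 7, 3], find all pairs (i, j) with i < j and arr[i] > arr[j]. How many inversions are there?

Finding inversions in [5, 12, 4, 7, 7, 3]:

(0, 2): arr[0]=5 > arr[2]=4
(0, 5): arr[0]=5 > arr[5]=3
(1, 2): arr[1]=12 > arr[2]=4
(1, 3): arr[1]=12 > arr[3]=7
(1, 4): arr[1]=12 > arr[4]=7
(1, 5): arr[1]=12 > arr[5]=3
(2, 5): arr[2]=4 > arr[5]=3
(3, 5): arr[3]=7 > arr[5]=3
(4, 5): arr[4]=7 > arr[5]=3

Total inversions: 9

The array has 9 inversion(s): (0,2), (0,5), (1,2), (1,3), (1,4), (1,5), (2,5), (3,5), (4,5). Each pair (i,j) satisfies i < j and arr[i] > arr[j].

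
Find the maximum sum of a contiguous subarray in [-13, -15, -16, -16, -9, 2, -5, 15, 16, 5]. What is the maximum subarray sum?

Using Kadane's algorithm on [-13, -15, -16, -16, -9, 2, -5, 15, 16, 5]:

Scanning through the array:
Position 1 (value -15): max_ending_here = -15, max_so_far = -13
Position 2 (value -16): max_ending_here = -16, max_so_far = -13
Position 3 (value -16): max_ending_here = -16, max_so_far = -13
Position 4 (value -9): max_ending_here = -9, max_so_far = -9
Position 5 (value 2): max_ending_here = 2, max_so_far = 2
Position 6 (value -5): max_ending_here = -3, max_so_far = 2
Position 7 (value 15): max_ending_here = 15, max_so_far = 15
Position 8 (value 16): max_ending_here = 31, max_so_far = 31
Position 9 (value 5): max_ending_here = 36, max_so_far = 36

Maximum subarray: [15, 16, 5]
Maximum sum: 36

The maximum subarray is [15, 16, 5] with sum 36. This subarray runs from index 7 to index 9.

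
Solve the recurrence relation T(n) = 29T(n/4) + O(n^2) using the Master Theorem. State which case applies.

Master Theorem for T(n) = 29T(n/4) + O(n^2):

a = 29, b = 4, c = 2
log_b(a) = log_4(29) = 2.4290

Case 1: c = 2 < log_4(29) = 2.4290
T(n) = O(n^(log_4 29))

For T(n) = 29T(n/4) + O(n^2): log_4(29) = 2.4290. This is Case 1 of the Master Theorem (c < log_b(a), work dominated by leaves), giving O(n^(log_4 29)).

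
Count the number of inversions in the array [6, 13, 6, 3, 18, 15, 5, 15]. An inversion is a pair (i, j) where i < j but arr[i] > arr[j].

Finding inversions in [6, 13, 6, 3, 18, 15, 5, 15]:

(0, 3): arr[0]=6 > arr[3]=3
(0, 6): arr[0]=6 > arr[6]=5
(1, 2): arr[1]=13 > arr[2]=6
(1, 3): arr[1]=13 > arr[3]=3
(1, 6): arr[1]=13 > arr[6]=5
(2, 3): arr[2]=6 > arr[3]=3
(2, 6): arr[2]=6 > arr[6]=5
(4, 5): arr[4]=18 > arr[5]=15
(4, 6): arr[4]=18 > arr[6]=5
(4, 7): arr[4]=18 > arr[7]=15
(5, 6): arr[5]=15 > arr[6]=5

Total inversions: 11

The array has 11 inversion(s): (0,3), (0,6), (1,2), (1,3), (1,6), (2,3), (2,6), (4,5), (4,6), (4,7), (5,6). Each pair (i,j) satisfies i < j and arr[i] > arr[j].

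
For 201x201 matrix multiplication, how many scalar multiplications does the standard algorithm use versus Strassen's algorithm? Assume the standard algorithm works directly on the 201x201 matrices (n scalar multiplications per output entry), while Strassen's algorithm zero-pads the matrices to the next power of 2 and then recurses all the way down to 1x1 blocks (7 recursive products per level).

Matrix multiplication for 201x201 matrices:

Strassen's algorithm requires power-of-2 dimensions. Pad 201x201 to 256x256 (next power of 2).

Standard algorithm: 201^3 = 8120601 multiplications
Strassen's algorithm: 7^(log2(256)) = 7^8 = 5764801 multiplications
Savings: 8120601 - 5764801 = 2355800 multiplications

Standard: 8120601 multiplications (201^3). Strassen: 5764801 multiplications (7^8, after padding to 256x256). Strassen reduces 8 recursive multiplications to 7 at each level.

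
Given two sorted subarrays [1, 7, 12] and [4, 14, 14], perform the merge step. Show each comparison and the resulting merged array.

Merging process:

Compare 1 vs 4: take 1 from left. Merged: [1]
Compare 7 vs 4: take 4 from right. Merged: [1, 4]
Compare 7 vs 14: take 7 from left. Merged: [1, 4, 7]
Compare 12 vs 14: take 12 from left. Merged: [1, 4, 7, 12]
Append remaining from right: [14, 14]. Merged: [1, 4, 7, 12, 14, 14]

Final merged array: [1, 4, 7, 12, 14, 14]
Total comparisons: 4

The merged array is [1, 4, 7, 12, 14, 14], requiring 4 comparisons. The merge step runs in O(n) time where n is the total number of elements.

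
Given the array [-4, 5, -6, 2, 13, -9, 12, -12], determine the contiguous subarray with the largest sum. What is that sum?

Using Kadane's algorithm on [-4, 5, -6, 2, 13, -9, 12, -12]:

Scanning through the array:
Position 1 (value 5): max_ending_here = 5, max_so_far = 5
Position 2 (value -6): max_ending_here = -1, max_so_far = 5
Position 3 (value 2): max_ending_here = 2, max_so_far = 5
Position 4 (value 13): max_ending_here = 15, max_so_far = 15
Position 5 (value -9): max_ending_here = 6, max_so_far = 15
Position 6 (value 12): max_ending_here = 18, max_so_far = 18
Position 7 (value -12): max_ending_here = 6, max_so_far = 18

Maximum subarray: [2, 13, -9, 12]
Maximum sum: 18

The maximum subarray is [2, 13, -9, 12] with sum 18. This subarray runs from index 3 to index 6.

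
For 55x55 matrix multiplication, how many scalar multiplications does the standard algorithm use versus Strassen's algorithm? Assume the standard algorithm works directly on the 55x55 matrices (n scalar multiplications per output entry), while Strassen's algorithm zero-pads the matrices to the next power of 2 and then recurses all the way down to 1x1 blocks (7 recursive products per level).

Matrix multiplication for 55x55 matrices:

Strassen's algorithm requires power-of-2 dimensions. Pad 55x55 to 64x64 (next power of 2).

Standard algorithm: 55^3 = 166375 multiplications
Strassen's algorithm: 7^(log2(64)) = 7^6 = 117649 multiplications
Savings: 166375 - 117649 = 48726 multiplications

Standard: 166375 multiplications (55^3). Strassen: 117649 multiplications (7^6, after padding to 64x64). Strassen reduces 8 recursive multiplications to 7 at each level.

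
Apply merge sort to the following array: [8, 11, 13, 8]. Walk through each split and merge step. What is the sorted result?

Merge sort trace:

Split: [8, 11, 13, 8] -> [8, 11] and [13, 8]
  Split: [8, 11] -> [8] and [11]
  Merge: [8] + [11] -> [8, 11]
  Split: [13, 8] -> [13] and [8]
  Merge: [13] + [8] -> [8, 13]
Merge: [8, 11] + [8, 13] -> [8, 8, 11, 13]

Final sorted array: [8, 8, 11, 13]

The merge sort proceeds by recursively splitting the array and merging sorted halves.
After all merges, the sorted array is [8, 8, 11, 13].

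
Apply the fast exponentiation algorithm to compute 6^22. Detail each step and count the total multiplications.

Computing 6^22 by squaring (build up from 6^1; each line after the first costs one multiplication):

6^1 = 6
6^2 = (6^1)^2 = 6^2 = 36
6^4 = (6^2)^2 = 36^2 = 1296
6^5 = 6 * 6^4 = 6 * 1296 = 7776
6^10 = (6^5)^2 = 7776^2 = 60466176
6^11 = 6 * 6^10 = 6 * 60466176 = 362797056
6^22 = (6^11)^2 = 362797056^2 = 131621703842267136

Result: 131621703842267136
Multiplications needed: 6 (6 lines after 6^1)

6^22 = 131621703842267136. Using exponentiation by squaring, this requires 6 multiplications. The key idea: if the exponent is even, square the half-power; if odd, multiply by the base once.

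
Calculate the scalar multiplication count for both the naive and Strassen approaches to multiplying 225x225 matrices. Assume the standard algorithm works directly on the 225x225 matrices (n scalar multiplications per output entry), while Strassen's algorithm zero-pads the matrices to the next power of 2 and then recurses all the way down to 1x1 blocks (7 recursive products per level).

Matrix multiplication for 225x225 matrices:

Strassen's algorithm requires power-of-2 dimensions. Pad 225x225 to 256x256 (next power of 2).

Standard algorithm: 225^3 = 11390625 multiplications
Strassen's algorithm: 7^(log2(256)) = 7^8 = 5764801 multiplications
Savings: 11390625 - 5764801 = 5625824 multiplications

Standard: 11390625 multiplications (225^3). Strassen: 5764801 multiplications (7^8, after padding to 256x256). Strassen reduces 8 recursive multiplications to 7 at each level.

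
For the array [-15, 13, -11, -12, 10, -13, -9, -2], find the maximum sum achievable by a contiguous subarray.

Using Kadane's algorithm on [-15, 13, -11, -12, 10, -13, -9, -2]:

Scanning through the array:
Position 1 (value 13): max_ending_here = 13, max_so_far = 13
Position 2 (value -11): max_ending_here = 2, max_so_far = 13
Position 3 (value -12): max_ending_here = -10, max_so_far = 13
Position 4 (value 10): max_ending_here = 10, max_so_far = 13
Position 5 (value -13): max_ending_here = -3, max_so_far = 13
Position 6 (value -9): max_ending_here = -9, max_so_far = 13
Position 7 (value -2): max_ending_here = -2, max_so_far = 13

Maximum subarray: [13]
Maximum sum: 13

The maximum subarray is [13] with sum 13. This subarray runs from index 1 to index 1.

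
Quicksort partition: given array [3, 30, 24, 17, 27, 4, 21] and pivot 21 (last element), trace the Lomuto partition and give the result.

Lomuto partition with pivot = 21:

Initial array: [3, 30, 24, 17, 27, 4, 21]

arr[0]=3 <= 21: swap with position 0, array becomes [3, 30, 24, 17, 27, 4, 21]
arr[1]=30 > 21: no swap
arr[2]=24 > 21: no swap
arr[3]=17 <= 21: swap with position 1, array becomes [3, 17, 24, 30, 27, 4, 21]
arr[4]=27 > 21: no swap
arr[5]=4 <= 21: swap with position 2, array becomes [3, 17, 4, 30, 27, 24, 21]

Place pivot at position 3: [3, 17, 4, 21, 27, 24, 30]
Pivot position: 3

After partitioning with pivot 21, the array becomes [3, 17, 4, 21, 27, 24, 30]. The pivot is placed at index 3. All elements to the left of the pivot are <= 21, and all elements to the right are > 21.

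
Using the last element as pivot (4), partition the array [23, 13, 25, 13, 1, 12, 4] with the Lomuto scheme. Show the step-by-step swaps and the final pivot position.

Lomuto partition with pivot = 4:

Initial array: [23, 13, 25, 13, 1, 12, 4]

arr[0]=23 > 4: no swap
arr[1]=13 > 4: no swap
arr[2]=25 > 4: no swap
arr[3]=13 > 4: no swap
arr[4]=1 <= 4: swap with position 0, array becomes [1, 13, 25, 13, 23, 12, 4]
arr[5]=12 > 4: no swap

Place pivot at position 1: [1, 4, 25, 13, 23, 12, 13]
Pivot position: 1

After partitioning with pivot 4, the array becomes [1, 4, 25, 13, 23, 12, 13]. The pivot is placed at index 1. All elements to the left of the pivot are <= 4, and all elements to the right are > 4.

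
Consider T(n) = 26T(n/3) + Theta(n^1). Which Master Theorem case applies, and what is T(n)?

Master Theorem for T(n) = 26T(n/3) + O(n^1):

a = 26, b = 3, c = 1
log_b(a) = log_3(26) = 2.9656

Case 1: c = 1 < log_3(26) = 2.9656
T(n) = O(n^(log_3 26))

For T(n) = 26T(n/3) + O(n^1): log_3(26) = 2.9656. This is Case 1 of the Master Theorem (c < log_b(a), work dominated by leaves), giving O(n^(log_3 26)).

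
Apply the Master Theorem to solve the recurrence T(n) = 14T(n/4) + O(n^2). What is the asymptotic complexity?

Master Theorem for T(n) = 14T(n/4) + O(n^2):

a = 14, b = 4, c = 2
log_b(a) = log_4(14) = 1.9037

Case 3: c = 2 > log_4(14) = 1.9037
T(n) = O(n^2) = O(n^2)

For T(n) = 14T(n/4) + O(n^2): log_4(14) = 1.9037. This is Case 3 of the Master Theorem (c > log_b(a), work dominated by root), giving O(n^2).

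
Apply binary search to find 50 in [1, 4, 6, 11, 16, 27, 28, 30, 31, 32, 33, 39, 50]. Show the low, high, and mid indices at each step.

Binary search for 50 in [1, 4, 6, 11, 16, 27, 28, 30, 31, 32, 33, 39, 50]:

lo=0, hi=12, mid=6, arr[mid]=28 -> 28 < 50, search right half
lo=7, hi=12, mid=9, arr[mid]=32 -> 32 < 50, search right half
lo=10, hi=12, mid=11, arr[mid]=39 -> 39 < 50, search right half
lo=12, hi=12, mid=12, arr[mid]=50 -> Found target at index 12!

Binary search finds 50 at index 12 after 4 comparisons. The search repeatedly halves the search space by comparing with the middle element.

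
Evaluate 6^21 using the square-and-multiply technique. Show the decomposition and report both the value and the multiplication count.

Computing 6^21 by squaring (build up from 6^1; each line after the first costs one multiplication):

6^1 = 6
6^2 = (6^1)^2 = 6^2 = 36
6^4 = (6^2)^2 = 36^2 = 1296
6^5 = 6 * 6^4 = 6 * 1296 = 7776
6^10 = (6^5)^2 = 7776^2 = 60466176
6^20 = (6^10)^2 = 60466176^2 = 3656158440062976
6^21 = 6 * 6^20 = 6 * 3656158440062976 = 21936950640377856

Result: 21936950640377856
Multiplications needed: 6 (6 lines after 6^1)

6^21 = 21936950640377856. Using exponentiation by squaring, this requires 6 multiplications. The key idea: if the exponent is even, square the half-power; if odd, multiply by the base once.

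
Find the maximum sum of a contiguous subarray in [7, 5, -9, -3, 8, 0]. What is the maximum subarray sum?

Using Kadane's algorithm on [7, 5, -9, -3, 8, 0]:

Scanning through the array:
Position 1 (value 5): max_ending_here = 12, max_so_far = 12
Position 2 (value -9): max_ending_here = 3, max_so_far = 12
Position 3 (value -3): max_ending_here = 0, max_so_far = 12
Position 4 (value 8): max_ending_here = 8, max_so_far = 12
Position 5 (value 0): max_ending_here = 8, max_so_far = 12

Maximum subarray: [7, 5]
Maximum sum: 12

The maximum subarray is [7, 5] with sum 12. This subarray runs from index 0 to index 1.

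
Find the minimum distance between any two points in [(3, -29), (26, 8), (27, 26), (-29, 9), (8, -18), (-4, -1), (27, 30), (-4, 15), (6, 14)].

Computing all pairwise distances among 9 points:

d((3, -29), (26, 8)) = 43.566
d((3, -29), (27, 26)) = 60.0083
d((3, -29), (-29, 9)) = 49.679
d((3, -29), (8, -18)) = 12.083
d((3, -29), (-4, -1)) = 28.8617
d((3, -29), (27, 30)) = 63.6946
d((3, -29), (-4, 15)) = 44.5533
d((3, -29), (6, 14)) = 43.1045
d((26, 8), (27, 26)) = 18.0278
d((26, 8), (-29, 9)) = 55.0091
d((26, 8), (8, -18)) = 31.6228
d((26, 8), (-4, -1)) = 31.3209
d((26, 8), (27, 30)) = 22.0227
d((26, 8), (-4, 15)) = 30.8058
d((26, 8), (6, 14)) = 20.8806
d((27, 26), (-29, 9)) = 58.5235
d((27, 26), (8, -18)) = 47.927
d((27, 26), (-4, -1)) = 41.1096
d((27, 26), (27, 30)) = 4.0 <-- minimum
d((27, 26), (-4, 15)) = 32.8938
d((27, 26), (6, 14)) = 24.1868
d((-29, 9), (8, -18)) = 45.8039
d((-29, 9), (-4, -1)) = 26.9258
d((-29, 9), (27, 30)) = 59.808
d((-29, 9), (-4, 15)) = 25.7099
d((-29, 9), (6, 14)) = 35.3553
d((8, -18), (-4, -1)) = 20.8087
d((8, -18), (27, 30)) = 51.6236
d((8, -18), (-4, 15)) = 35.1141
d((8, -18), (6, 14)) = 32.0624
d((-4, -1), (27, 30)) = 43.8406
d((-4, -1), (-4, 15)) = 16.0
d((-4, -1), (6, 14)) = 18.0278
d((27, 30), (-4, 15)) = 34.4384
d((27, 30), (6, 14)) = 26.4008
d((-4, 15), (6, 14)) = 10.0499

Closest pair: (27, 26) and (27, 30) with distance 4.0

The closest pair is (27, 26) and (27, 30) with Euclidean distance 4.0. For 9 points, brute-force pairwise comparison is shown above. For large n, the divide-and-conquer algorithm (sort by x, recurse on halves, check the dividing strip) achieves O(n log n).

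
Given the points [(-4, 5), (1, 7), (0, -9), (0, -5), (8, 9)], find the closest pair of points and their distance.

Computing all pairwise distances among 5 points:

d((-4, 5), (1, 7)) = 5.3852
d((-4, 5), (0, -9)) = 14.5602
d((-4, 5), (0, -5)) = 10.7703
d((-4, 5), (8, 9)) = 12.6491
d((1, 7), (0, -9)) = 16.0312
d((1, 7), (0, -5)) = 12.0416
d((1, 7), (8, 9)) = 7.2801
d((0, -9), (0, -5)) = 4.0 <-- minimum
d((0, -9), (8, 9)) = 19.6977
d((0, -5), (8, 9)) = 16.1245

Closest pair: (0, -9) and (0, -5) with distance 4.0

The closest pair is (0, -9) and (0, -5) with Euclidean distance 4.0. For 5 points, brute-force pairwise comparison is shown above. For large n, the divide-and-conquer algorithm (sort by x, recurse on halves, check the dividing strip) achieves O(n log n).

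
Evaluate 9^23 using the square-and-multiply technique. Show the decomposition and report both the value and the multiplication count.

Computing 9^23 by squaring (build up from 9^1; each line after the first costs one multiplication):

9^1 = 9
9^2 = (9^1)^2 = 9^2 = 81
9^4 = (9^2)^2 = 81^2 = 6561
9^5 = 9 * 9^4 = 9 * 6561 = 59049
9^10 = (9^5)^2 = 59049^2 = 3486784401
9^11 = 9 * 9^10 = 9 * 3486784401 = 31381059609
9^22 = (9^11)^2 = 31381059609^2 = 984770902183611232881
9^23 = 9 * 9^22 = 9 * 984770902183611232881 = 8862938119652501095929

Result: 8862938119652501095929
Multiplications needed: 7 (7 lines after 9^1)

9^23 = 8862938119652501095929. Using exponentiation by squaring, this requires 7 multiplications. The key idea: if the exponent is even, square the half-power; if odd, multiply by the base once.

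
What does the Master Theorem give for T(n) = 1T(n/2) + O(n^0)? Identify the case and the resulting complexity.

Master Theorem for T(n) = 1T(n/2) + O(n^0):

a = 1, b = 2, c = 0
log_b(a) = log_2(1) = 0.0000

Case 2: c = 0 = log_2(1) = 0.0000
T(n) = O(n^0 log n) = O(log n)

For T(n) = 1T(n/2) + O(n^0): log_2(1) = 0.0000. This is Case 2 of the Master Theorem (c = log_b(a), equal work at all levels), giving O(log n).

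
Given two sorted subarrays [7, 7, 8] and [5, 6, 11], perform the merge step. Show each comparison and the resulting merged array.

Merging process:

Compare 7 vs 5: take 5 from right. Merged: [5]
Compare 7 vs 6: take 6 from right. Merged: [5, 6]
Compare 7 vs 11: take 7 from left. Merged: [5, 6, 7]
Compare 7 vs 11: take 7 from left. Merged: [5, 6, 7, 7]
Compare 8 vs 11: take 8 from left. Merged: [5, 6, 7, 7, 8]
Append remaining from right: [11]. Merged: [5, 6, 7, 7, 8, 11]

Final merged array: [5, 6, 7, 7, 8, 11]
Total comparisons: 5

The merged array is [5, 6, 7, 7, 8, 11], requiring 5 comparisons. The merge step runs in O(n) time where n is the total number of elements.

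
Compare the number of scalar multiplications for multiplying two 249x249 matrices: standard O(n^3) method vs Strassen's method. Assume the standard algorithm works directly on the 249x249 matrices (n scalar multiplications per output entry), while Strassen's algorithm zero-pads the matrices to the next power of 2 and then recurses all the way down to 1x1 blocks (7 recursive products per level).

Matrix multiplication for 249x249 matrices:

Strassen's algorithm requires power-of-2 dimensions. Pad 249x249 to 256x256 (next power of 2).

Standard algorithm: 249^3 = 15438249 multiplications
Strassen's algorithm: 7^(log2(256)) = 7^8 = 5764801 multiplications
Savings: 15438249 - 5764801 = 9673448 multiplications

Standard: 15438249 multiplications (249^3). Strassen: 5764801 multiplications (7^8, after padding to 256x256). Strassen reduces 8 recursive multiplications to 7 at each level.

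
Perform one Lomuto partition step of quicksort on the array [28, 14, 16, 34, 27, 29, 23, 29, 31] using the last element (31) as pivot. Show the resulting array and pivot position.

Lomuto partition with pivot = 31:

Initial array: [28, 14, 16, 34, 27, 29, 23, 29, 31]

arr[0]=28 <= 31: swap with position 0, array becomes [28, 14, 16, 34, 27, 29, 23, 29, 31]
arr[1]=14 <= 31: swap with position 1, array becomes [28, 14, 16, 34, 27, 29, 23, 29, 31]
arr[2]=16 <= 31: swap with position 2, array becomes [28, 14, 16, 34, 27, 29, 23, 29, 31]
arr[3]=34 > 31: no swap
arr[4]=27 <= 31: swap with position 3, array becomes [28, 14, 16, 27, 34, 29, 23, 29, 31]
arr[5]=29 <= 31: swap with position 4, array becomes [28, 14, 16, 27, 29, 34, 23, 29, 31]
arr[6]=23 <= 31: swap with position 5, array becomes [28, 14, 16, 27, 29, 23, 34, 29, 31]
arr[7]=29 <= 31: swap with position 6, array becomes [28, 14, 16, 27, 29, 23, 29, 34, 31]

Place pivot at position 7: [28, 14, 16, 27, 29, 23, 29, 31, 34]
Pivot position: 7

After partitioning with pivot 31, the array becomes [28, 14, 16, 27, 29, 23, 29, 31, 34]. The pivot is placed at index 7. All elements to the left of the pivot are <= 31, and all elements to the right are > 31.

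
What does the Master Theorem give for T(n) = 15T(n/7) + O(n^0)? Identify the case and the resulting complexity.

Master Theorem for T(n) = 15T(n/7) + O(n^0):

a = 15, b = 7, c = 0
log_b(a) = log_7(15) = 1.3917

Case 1: c = 0 < log_7(15) = 1.3917
T(n) = O(n^(log_7 15))

For T(n) = 15T(n/7) + O(n^0): log_7(15) = 1.3917. This is Case 1 of the Master Theorem (c < log_b(a), work dominated by leaves), giving O(n^(log_7 15)).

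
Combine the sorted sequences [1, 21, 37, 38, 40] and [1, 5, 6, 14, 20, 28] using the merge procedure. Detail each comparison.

Merging process:

Compare 1 vs 1: take 1 from left. Merged: [1]
Compare 21 vs 1: take 1 from right. Merged: [1, 1]
Compare 21 vs 5: take 5 from right. Merged: [1, 1, 5]
Compare 21 vs 6: take 6 from right. Merged: [1, 1, 5, 6]
Compare 21 vs 14: take 14 from right. Merged: [1, 1, 5, 6, 14]
Compare 21 vs 20: take 20 from right. Merged: [1, 1, 5, 6, 14, 20]
Compare 21 vs 28: take 21 from left. Merged: [1, 1, 5, 6, 14, 20, 21]
Compare 37 vs 28: take 28 from right. Merged: [1, 1, 5, 6, 14, 20, 21, 28]
Append remaining from left: [37, 38, 40]. Merged: [1, 1, 5, 6, 14, 20, 21, 28, 37, 38, 40]

Final merged array: [1, 1, 5, 6, 14, 20, 21, 28, 37, 38, 40]
Total comparisons: 8

The merged array is [1, 1, 5, 6, 14, 20, 21, 28, 37, 38, 40], requiring 8 comparisons. The merge step runs in O(n) time where n is the total number of elements.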